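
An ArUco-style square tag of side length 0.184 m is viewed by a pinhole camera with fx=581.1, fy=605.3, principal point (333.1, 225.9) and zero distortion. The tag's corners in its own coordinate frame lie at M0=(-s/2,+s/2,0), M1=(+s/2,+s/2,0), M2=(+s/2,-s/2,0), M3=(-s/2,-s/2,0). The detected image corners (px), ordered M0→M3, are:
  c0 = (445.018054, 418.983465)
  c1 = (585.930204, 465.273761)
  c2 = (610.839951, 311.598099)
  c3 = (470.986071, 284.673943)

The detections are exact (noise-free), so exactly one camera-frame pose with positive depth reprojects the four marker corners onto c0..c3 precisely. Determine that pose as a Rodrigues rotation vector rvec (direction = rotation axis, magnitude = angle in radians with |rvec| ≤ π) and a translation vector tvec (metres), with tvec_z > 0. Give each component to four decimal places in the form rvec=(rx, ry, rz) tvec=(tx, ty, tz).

rvec=(-0.1899, 0.5490, 0.1883) tvec=(0.2541, 0.1814, 0.7736)

Intrinsics K: fx=581.1, fy=605.3, cx=333.1, cy=225.9
Marker side s = 0.184 m; corners in marker frame (Z=0):
  M0 = (-0.0920, +0.0920, 0)
  M1 = (+0.0920, +0.0920, 0)
  M2 = (+0.0920, -0.0920, 0)
  M3 = (-0.0920, -0.0920, 0)
Detected image corners:
  c0 = (445.018054, 418.983465) px
  c1 = (585.930204, 465.273761) px
  c2 = (610.839951, 311.598099) px
  c3 = (470.986071, 284.673943) px
Planar DLT: solve 8×8 A·h = b for H (H[2,2]=1):
  H  [+399.08885 -226.00476 +523.93958]
  H  [-56.79660 +717.87039 +367.87431]
  H  [-0.68880 -0.16579 +1.00000]
B = K⁻¹H; ‖b₁‖=1.292664, ‖b₂‖=1.292664; λ = 2/(‖b₁‖+‖b₂‖) = 0.773596, sign → tz>0 ⇒ λ=+0.773596
r₁ = λ·B[:,0] = (+0.83673,+0.12627,-0.53285); r₂ = λ·B[:,1] = (-0.22735,+0.96533,-0.12825)
r₃ = r₁×r₂ = (+0.49818,+0.22846,+0.83643); SVD([r₁ r₂ r₃]) → R = UVᵀ:
  R  [+0.83673 -0.22735 +0.49818]
  R  [+0.12627 +0.96533 +0.22846]
  R  [-0.53285 -0.12825 +0.83643]
t = (+0.25406, +0.18145, +0.77360) m
tr R = 2.638498; θ = arccos((tr R − 1)/2) = 0.610697 rad = 34.990°
axis k = ((R−Rᵀ)₃₂, (R−Rᵀ)₁₃, (R−Rᵀ)₂₁) / (2 sinθ) = (-0.311029, +0.898993, +0.308340)
rvec = θ·k = (-0.189944, +0.549012, +0.188302)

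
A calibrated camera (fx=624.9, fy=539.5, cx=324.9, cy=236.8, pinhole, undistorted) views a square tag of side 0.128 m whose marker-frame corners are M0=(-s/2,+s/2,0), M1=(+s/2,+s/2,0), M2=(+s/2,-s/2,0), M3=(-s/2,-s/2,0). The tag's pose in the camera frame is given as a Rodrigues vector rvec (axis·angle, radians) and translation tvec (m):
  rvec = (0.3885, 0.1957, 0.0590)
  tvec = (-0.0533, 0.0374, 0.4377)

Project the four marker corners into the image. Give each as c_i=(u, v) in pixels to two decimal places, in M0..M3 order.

c0=(170.18, 339.89) c1=(336.16, 359.59) c2=(341.46, 215.74) c3=(156.09, 201.50)

Intrinsics K: fx=624.9, fy=539.5, cx=324.9, cy=236.8
Marker side s = 0.128 m; corners in marker frame (Z=0):
  M0 = (-0.0640, +0.0640, 0)
  M1 = (+0.0640, +0.0640, 0)
  M2 = (+0.0640, -0.0640, 0)
  M3 = (-0.0640, -0.0640, 0)
rvec = (0.3885, 0.1957, 0.0590), |rvec| = θ = 0.43899 rad = 25.152°
Rodrigues: sinθ=0.42502, 1−cosθ=0.09482; R = I + sinθ·[k]× + (1−cosθ)·[k]×²:
    [+0.97944 -0.01972 +0.20075]
    [+0.09453 +0.92403 -0.37046]
    [-0.17820 +0.38182 +0.90689]
t = (-0.0533, 0.0374, 0.4377) m
M0: Pc = R·M0+t = (-0.11725, +0.09049, +0.47354); u = 624.9·(-0.11725)/0.47354 + 324.9 = 170.1783, v = 539.5·(+0.09049)/0.47354 + 236.8 = 339.8915
M1: Pc = R·M1+t = (+0.00812, +0.10259, +0.45073); u = 624.9·(+0.00812)/0.45073 + 324.9 = 336.1613, v = 539.5·(+0.10259)/0.45073 + 236.8 = 359.5914
M2: Pc = R·M2+t = (+0.01065, -0.01569, +0.40186); u = 624.9·(+0.01065)/0.40186 + 324.9 = 341.4550, v = 539.5·(-0.01569)/0.40186 + 236.8 = 215.7392
M3: Pc = R·M3+t = (-0.11472, -0.02779, +0.42467); u = 624.9·(-0.11472)/0.42467 + 324.9 = 156.0854, v = 539.5·(-0.02779)/0.42467 + 236.8 = 201.4985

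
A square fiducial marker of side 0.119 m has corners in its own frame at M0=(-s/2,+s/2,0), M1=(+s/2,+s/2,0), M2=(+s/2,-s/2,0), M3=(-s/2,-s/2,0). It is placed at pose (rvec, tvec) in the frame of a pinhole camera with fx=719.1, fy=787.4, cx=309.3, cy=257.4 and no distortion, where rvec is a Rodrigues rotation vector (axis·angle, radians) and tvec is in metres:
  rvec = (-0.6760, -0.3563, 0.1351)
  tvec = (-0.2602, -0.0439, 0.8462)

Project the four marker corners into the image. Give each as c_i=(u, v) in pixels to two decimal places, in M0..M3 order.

Intrinsics K: fx=719.1, fy=787.4, cx=309.3, cy=257.4
Marker side s = 0.119 m; corners in marker frame (Z=0):
  M0 = (-0.0595, +0.0595, 0)
  M1 = (+0.0595, +0.0595, 0)
  M2 = (+0.0595, -0.0595, 0)
  M3 = (-0.0595, -0.0595, 0)
rvec = (-0.6760, -0.3563, 0.1351), |rvec| = θ = 0.77600 rad = 44.462°
Rodrigues: sinθ=0.70043, 1−cosθ=0.28628; R = I + sinθ·[k]× + (1−cosθ)·[k]×²:
    [+0.93097 -0.00744 -0.36502]
    [+0.23645 +0.77407 +0.58728]
    [+0.27818 -0.63305 +0.72240]
t = (-0.2602, -0.0439, 0.8462) m
M0: Pc = R·M0+t = (-0.31604, -0.01191, +0.79198); u = 719.1·(-0.31604)/0.79198 + 309.3 = 22.3476, v = 787.4·(-0.01191)/0.79198 + 257.4 = 245.5575
M1: Pc = R·M1+t = (-0.20525, +0.01623, +0.82509); u = 719.1·(-0.20525)/0.82509 + 309.3 = 130.4153, v = 787.4·(+0.01623)/0.82509 + 257.4 = 272.8850
M2: Pc = R·M2+t = (-0.20436, -0.07589, +0.90042); u = 719.1·(-0.20436)/0.90042 + 309.3 = 146.0885, v = 787.4·(-0.07589)/0.90042 + 257.4 = 191.0368
M3: Pc = R·M3+t = (-0.31515, -0.10403, +0.86731); u = 719.1·(-0.31515)/0.86731 + 309.3 = 48.0056, v = 787.4·(-0.10403)/0.86731 + 257.4 = 162.9589

c0=(22.35, 245.56) c1=(130.42, 272.88) c2=(146.09, 191.04) c3=(48.01, 162.96)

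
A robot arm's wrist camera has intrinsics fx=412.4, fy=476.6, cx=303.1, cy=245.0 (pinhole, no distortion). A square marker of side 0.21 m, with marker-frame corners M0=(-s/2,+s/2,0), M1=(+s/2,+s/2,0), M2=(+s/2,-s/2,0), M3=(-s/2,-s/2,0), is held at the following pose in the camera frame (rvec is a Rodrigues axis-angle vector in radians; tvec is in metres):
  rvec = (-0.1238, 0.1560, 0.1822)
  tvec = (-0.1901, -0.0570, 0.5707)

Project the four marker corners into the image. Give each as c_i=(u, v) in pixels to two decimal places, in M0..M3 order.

c0=(79.98, 267.79) c1=(220.91, 300.72) c2=(253.30, 125.51) c3=(115.83, 103.98)

Intrinsics K: fx=412.4, fy=476.6, cx=303.1, cy=245.0
Marker side s = 0.21 m; corners in marker frame (Z=0):
  M0 = (-0.1050, +0.1050, 0)
  M1 = (+0.1050, +0.1050, 0)
  M2 = (+0.1050, -0.1050, 0)
  M3 = (-0.1050, -0.1050, 0)
rvec = (-0.1238, 0.1560, 0.1822), |rvec| = θ = 0.26992 rad = 15.466°
Rodrigues: sinθ=0.26666, 1−cosθ=0.03621; R = I + sinθ·[k]× + (1−cosθ)·[k]×²:
    [+0.97141 -0.18959 +0.14290]
    [+0.17040 +0.97589 +0.13643]
    [-0.16532 -0.10818 +0.98029]
t = (-0.1901, -0.0570, 0.5707) m
M0: Pc = R·M0+t = (-0.31201, +0.02758, +0.57670); u = 412.4·(-0.31201)/0.57670 + 303.1 = 79.9843, v = 476.6·(+0.02758)/0.57670 + 245.0 = 267.7897
M1: Pc = R·M1+t = (-0.10801, +0.06336, +0.54198); u = 412.4·(-0.10801)/0.54198 + 303.1 = 220.9145, v = 476.6·(+0.06336)/0.54198 + 245.0 = 300.7162
M2: Pc = R·M2+t = (-0.06819, -0.14158, +0.56470); u = 412.4·(-0.06819)/0.56470 + 303.1 = 253.2973, v = 476.6·(-0.14158)/0.56470 + 245.0 = 125.5113
M3: Pc = R·M3+t = (-0.27219, -0.17736, +0.59942); u = 412.4·(-0.27219)/0.59942 + 303.1 = 115.8326, v = 476.6·(-0.17736)/0.59942 + 245.0 = 103.9803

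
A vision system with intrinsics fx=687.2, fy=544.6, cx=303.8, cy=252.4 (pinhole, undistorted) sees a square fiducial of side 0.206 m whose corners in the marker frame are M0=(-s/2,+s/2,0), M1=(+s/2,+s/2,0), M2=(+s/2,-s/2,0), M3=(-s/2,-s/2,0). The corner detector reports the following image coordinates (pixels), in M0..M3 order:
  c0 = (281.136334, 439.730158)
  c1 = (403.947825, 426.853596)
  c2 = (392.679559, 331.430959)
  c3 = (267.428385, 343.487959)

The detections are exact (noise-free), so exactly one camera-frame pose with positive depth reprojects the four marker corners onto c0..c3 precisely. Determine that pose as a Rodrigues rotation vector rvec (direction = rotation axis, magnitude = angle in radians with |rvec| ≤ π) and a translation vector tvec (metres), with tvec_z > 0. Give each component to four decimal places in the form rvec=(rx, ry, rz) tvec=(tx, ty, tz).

rvec=(0.0986, -0.0657, -0.1081) tvec=(0.0540, 0.2765, 1.1291)

Intrinsics K: fx=687.2, fy=544.6, cx=303.8, cy=252.4
Marker side s = 0.206 m; corners in marker frame (Z=0):
  M0 = (-0.1030, +0.1030, 0)
  M1 = (+0.1030, +0.1030, 0)
  M2 = (+0.1030, -0.1030, 0)
  M3 = (-0.1030, -0.1030, 0)
Detected image corners:
  c0 = (281.136334, 439.730158) px
  c1 = (403.947825, 426.853596) px
  c2 = (392.679559, 331.430959) px
  c3 = (267.428385, 343.487959) px
Planar DLT: solve 8×8 A·h = b for H (H[2,2]=1):
  H  [+619.94304 +90.89812 +336.69606]
  H  [-40.01982 +499.92681 +385.78628]
  H  [+0.05324 +0.09012 +1.00000]
B = K⁻¹H; ‖b₁‖=0.885661, ‖b₂‖=0.885661; λ = 2/(‖b₁‖+‖b₂‖) = 1.129100, sign → tz>0 ⇒ λ=+1.129100
r₁ = λ·B[:,0] = (+0.99202,-0.11083,+0.06011); r₂ = λ·B[:,1] = (+0.10436,+0.98932,+0.10176)
r₃ = r₁×r₂ = (-0.07075,-0.09467,+0.99299); SVD([r₁ r₂ r₃]) → R = UVᵀ:
  R  [+0.99202 +0.10436 -0.07075]
  R  [-0.11083 +0.98932 -0.09467]
  R  [+0.06011 +0.10176 +0.99299]
t = (+0.05405, +0.27655, +1.12910) m
tr R = 2.974330; θ = arccos((tr R − 1)/2) = 0.160389 rad = 9.190°
axis k = ((R−Rᵀ)₃₂, (R−Rᵀ)₁₃, (R−Rᵀ)₂₁) / (2 sinθ) = (+0.614999, -0.409701, -0.673736)
rvec = θ·k = (+0.098639, -0.065712, -0.108060)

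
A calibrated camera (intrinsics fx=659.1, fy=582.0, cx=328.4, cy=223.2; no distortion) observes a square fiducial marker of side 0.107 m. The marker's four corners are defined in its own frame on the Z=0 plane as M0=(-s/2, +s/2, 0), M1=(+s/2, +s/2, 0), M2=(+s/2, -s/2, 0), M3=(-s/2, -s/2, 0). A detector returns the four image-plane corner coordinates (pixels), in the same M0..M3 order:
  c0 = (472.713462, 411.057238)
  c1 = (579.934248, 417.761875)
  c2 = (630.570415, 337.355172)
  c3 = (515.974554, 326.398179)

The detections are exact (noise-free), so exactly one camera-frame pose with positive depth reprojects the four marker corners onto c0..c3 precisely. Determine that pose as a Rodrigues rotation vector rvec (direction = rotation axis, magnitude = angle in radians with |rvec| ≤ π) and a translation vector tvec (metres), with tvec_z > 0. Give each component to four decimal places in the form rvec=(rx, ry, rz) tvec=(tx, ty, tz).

Intrinsics K: fx=659.1, fy=582.0, cx=328.4, cy=223.2
Marker side s = 0.107 m; corners in marker frame (Z=0):
  M0 = (-0.0535, +0.0535, 0)
  M1 = (+0.0535, +0.0535, 0)
  M2 = (+0.0535, -0.0535, 0)
  M3 = (-0.0535, -0.0535, 0)
Detected image corners:
  c0 = (472.713462, 411.057238) px
  c1 = (579.934248, 417.761875) px
  c2 = (630.570415, 337.355172) px
  c3 = (515.974554, 326.398179) px
Planar DLT: solve 8×8 A·h = b for H (H[2,2]=1):
  H  [+1253.36583 -5.41594 +549.98456]
  H  [+229.84662 +1065.52514 +374.98002]
  H  [+0.39705 +0.78954 +1.00000]
B = K⁻¹H; ‖b₁‖=1.766202, ‖b₂‖=1.766202; λ = 2/(‖b₁‖+‖b₂‖) = 0.566187, sign → tz>0 ⇒ λ=+0.566187
r₁ = λ·B[:,0] = (+0.96467,+0.13739,+0.22480); r₂ = λ·B[:,1] = (-0.22739,+0.86514,+0.44703)
r₃ = r₁×r₂ = (-0.13307,-0.48235,+0.86581); SVD([r₁ r₂ r₃]) → R = UVᵀ:
  R  [+0.96467 -0.22739 -0.13307]
  R  [+0.13739 +0.86514 -0.48235]
  R  [+0.22480 +0.44703 +0.86581]
t = (+0.19035, +0.14766, +0.56619) m
tr R = 2.695619; θ = arccos((tr R − 1)/2) = 0.558956 rad = 32.026°
axis k = ((R−Rᵀ)₃₂, (R−Rᵀ)₁₃, (R−Rᵀ)₂₁) / (2 sinθ) = (+0.876275, -0.337422, +0.343932)
rvec = θ·k = (+0.489799, -0.188604, +0.192243)

rvec=(0.4898, -0.1886, 0.1922) tvec=(0.1903, 0.1477, 0.5662)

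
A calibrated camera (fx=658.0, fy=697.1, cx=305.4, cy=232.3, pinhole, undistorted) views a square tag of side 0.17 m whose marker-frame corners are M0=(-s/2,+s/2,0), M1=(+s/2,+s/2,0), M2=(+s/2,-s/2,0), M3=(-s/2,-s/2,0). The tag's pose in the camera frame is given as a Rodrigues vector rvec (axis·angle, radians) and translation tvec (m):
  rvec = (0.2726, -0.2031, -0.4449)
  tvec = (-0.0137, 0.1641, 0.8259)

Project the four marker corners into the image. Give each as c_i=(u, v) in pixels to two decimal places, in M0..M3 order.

c0=(262.16, 461.27) c1=(377.82, 393.59) c2=(327.96, 277.15) c3=(203.32, 345.89)

Intrinsics K: fx=658.0, fy=697.1, cx=305.4, cy=232.3
Marker side s = 0.17 m; corners in marker frame (Z=0):
  M0 = (-0.0850, +0.0850, 0)
  M1 = (+0.0850, +0.0850, 0)
  M2 = (+0.0850, -0.0850, 0)
  M3 = (-0.0850, -0.0850, 0)
rvec = (0.2726, -0.2031, -0.4449), |rvec| = θ = 0.55991 rad = 32.080°
Rodrigues: sinθ=0.53111, 1−cosθ=0.15270; R = I + sinθ·[k]× + (1−cosθ)·[k]×²:
    [+0.88350 +0.39505 -0.25173]
    [-0.44898 +0.86740 -0.21457]
    [+0.13358 +0.30259 +0.94371]
t = (-0.0137, 0.1641, 0.8259) m
M0: Pc = R·M0+t = (-0.05522, +0.27599, +0.84027); u = 658.0·(-0.05522)/0.84027 + 305.4 = 262.1594, v = 697.1·(+0.27599)/0.84027 + 232.3 = 461.2682
M1: Pc = R·M1+t = (+0.09498, +0.19967, +0.86297); u = 658.0·(+0.09498)/0.86297 + 305.4 = 377.8177, v = 697.1·(+0.19967)/0.86297 + 232.3 = 393.5870
M2: Pc = R·M2+t = (+0.02782, +0.05221, +0.81153); u = 658.0·(+0.02782)/0.81153 + 305.4 = 327.9553, v = 697.1·(+0.05221)/0.81153 + 232.3 = 277.1460
M3: Pc = R·M3+t = (-0.12238, +0.12853, +0.78883); u = 658.0·(-0.12238)/0.78883 + 305.4 = 203.3194, v = 697.1·(+0.12853)/0.78883 + 232.3 = 345.8887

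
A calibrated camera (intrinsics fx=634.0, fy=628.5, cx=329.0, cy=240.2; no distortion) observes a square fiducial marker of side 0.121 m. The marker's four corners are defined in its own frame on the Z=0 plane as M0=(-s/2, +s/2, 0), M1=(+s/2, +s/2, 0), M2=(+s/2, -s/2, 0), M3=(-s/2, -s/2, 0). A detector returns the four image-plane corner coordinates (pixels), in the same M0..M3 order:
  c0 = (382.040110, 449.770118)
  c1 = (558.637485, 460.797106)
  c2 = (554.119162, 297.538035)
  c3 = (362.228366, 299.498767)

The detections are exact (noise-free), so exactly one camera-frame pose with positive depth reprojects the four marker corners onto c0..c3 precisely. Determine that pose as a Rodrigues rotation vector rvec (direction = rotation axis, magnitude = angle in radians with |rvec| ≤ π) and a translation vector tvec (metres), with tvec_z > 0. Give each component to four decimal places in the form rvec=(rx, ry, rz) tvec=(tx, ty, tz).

rvec=(0.3354, 0.2948, -0.0899) tvec=(0.0881, 0.0946, 0.4243)

Intrinsics K: fx=634.0, fy=628.5, cx=329.0, cy=240.2
Marker side s = 0.121 m; corners in marker frame (Z=0):
  M0 = (-0.0605, +0.0605, 0)
  M1 = (+0.0605, +0.0605, 0)
  M2 = (+0.0605, -0.0605, 0)
  M3 = (-0.0605, -0.0605, 0)
Detected image corners:
  c0 = (382.040110, 449.770118) px
  c1 = (558.637485, 460.797106) px
  c2 = (554.119162, 297.538035) px
  c3 = (362.228366, 299.498767) px
Planar DLT: solve 8×8 A·h = b for H (H[2,2]=1):
  H  [+1192.16780 +443.35487 +460.59173]
  H  [-226.20456 +1569.40958 +380.27835]
  H  [-0.70588 +0.73261 +1.00000]
B = K⁻¹H; ‖b₁‖=2.356696, ‖b₂‖=2.356696; λ = 2/(‖b₁‖+‖b₂‖) = 0.424323, sign → tz>0 ⇒ λ=+0.424323
r₁ = λ·B[:,0] = (+0.95332,-0.03825,-0.29952); r₂ = λ·B[:,1] = (+0.13541,+0.94076,+0.31086)
r₃ = r₁×r₂ = (+0.26989,-0.33691,+0.90203); SVD([r₁ r₂ r₃]) → R = UVᵀ:
  R  [+0.95332 +0.13541 +0.26989]
  R  [-0.03825 +0.94076 -0.33691]
  R  [-0.29952 +0.31086 +0.90203]
t = (+0.08807, +0.09457, +0.42432) m
tr R = 2.796108; θ = arccos((tr R − 1)/2) = 0.455471 rad = 26.097°
axis k = ((R−Rᵀ)₃₂, (R−Rᵀ)₁₃, (R−Rᵀ)₂₁) / (2 sinθ) = (+0.736299, +0.647224, -0.197393)
rvec = θ·k = (+0.335363, +0.294792, -0.089907)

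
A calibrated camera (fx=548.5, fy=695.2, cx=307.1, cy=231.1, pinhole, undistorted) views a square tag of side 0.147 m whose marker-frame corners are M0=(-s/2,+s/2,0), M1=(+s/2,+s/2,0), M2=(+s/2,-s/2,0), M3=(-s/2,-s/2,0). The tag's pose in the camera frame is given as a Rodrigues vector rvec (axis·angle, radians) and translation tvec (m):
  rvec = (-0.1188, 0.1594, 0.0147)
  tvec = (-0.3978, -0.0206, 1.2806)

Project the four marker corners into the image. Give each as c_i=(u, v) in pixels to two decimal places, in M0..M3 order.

c0=(105.37, 259.26) c1=(164.78, 260.20) c2=(168.21, 180.38) c3=(109.52, 180.89)

Intrinsics K: fx=548.5, fy=695.2, cx=307.1, cy=231.1
Marker side s = 0.147 m; corners in marker frame (Z=0):
  M0 = (-0.0735, +0.0735, 0)
  M1 = (+0.0735, +0.0735, 0)
  M2 = (+0.0735, -0.0735, 0)
  M3 = (-0.0735, -0.0735, 0)
rvec = (-0.1188, 0.1594, 0.0147), |rvec| = θ = 0.19934 rad = 11.422°
Rodrigues: sinθ=0.19803, 1−cosθ=0.01980; R = I + sinθ·[k]× + (1−cosθ)·[k]×²:
    [+0.98723 -0.02404 +0.15748]
    [+0.00517 +0.99286 +0.11918]
    [-0.15922 -0.11685 +0.98030]
t = (-0.3978, -0.0206, 1.2806) m
M0: Pc = R·M0+t = (-0.47213, +0.05200, +1.28371); u = 548.5·(-0.47213)/1.28371 + 307.1 = 105.3710, v = 695.2·(+0.05200)/1.28371 + 231.1 = 259.2583
M1: Pc = R·M1+t = (-0.32701, +0.05275, +1.26031); u = 548.5·(-0.32701)/1.26031 + 307.1 = 164.7837, v = 695.2·(+0.05275)/1.26031 + 231.1 = 260.2001
M2: Pc = R·M2+t = (-0.32347, -0.09320, +1.27749); u = 548.5·(-0.32347)/1.27749 + 307.1 = 168.2145, v = 695.2·(-0.09320)/1.27749 + 231.1 = 180.3836
M3: Pc = R·M3+t = (-0.46859, -0.09395, +1.30089); u = 548.5·(-0.46859)/1.30089 + 307.1 = 109.5245, v = 695.2·(-0.09395)/1.30089 + 231.1 = 180.8903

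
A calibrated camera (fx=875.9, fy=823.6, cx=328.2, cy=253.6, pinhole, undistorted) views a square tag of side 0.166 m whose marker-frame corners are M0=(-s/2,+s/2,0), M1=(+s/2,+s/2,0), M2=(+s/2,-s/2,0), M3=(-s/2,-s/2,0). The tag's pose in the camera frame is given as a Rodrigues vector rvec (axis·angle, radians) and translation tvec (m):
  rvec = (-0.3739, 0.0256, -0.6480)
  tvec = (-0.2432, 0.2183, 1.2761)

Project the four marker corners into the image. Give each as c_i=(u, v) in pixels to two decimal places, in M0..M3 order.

c0=(143.75, 471.81) c1=(238.63, 404.46) c2=(177.81, 321.48) c3=(86.44, 384.85)

Intrinsics K: fx=875.9, fy=823.6, cx=328.2, cy=253.6
Marker side s = 0.166 m; corners in marker frame (Z=0):
  M0 = (-0.0830, +0.0830, 0)
  M1 = (+0.0830, +0.0830, 0)
  M2 = (+0.0830, -0.0830, 0)
  M3 = (-0.0830, -0.0830, 0)
rvec = (-0.3739, 0.0256, -0.6480), |rvec| = θ = 0.74857 rad = 42.890°
Rodrigues: sinθ=0.68059, 1−cosθ=0.26734; R = I + sinθ·[k]× + (1−cosθ)·[k]×²:
    [+0.79936 +0.58459 +0.13887]
    [-0.59372 +0.73297 +0.33203]
    [+0.09232 -0.34786 +0.93299]
t = (-0.2432, 0.2183, 1.2761) m
M0: Pc = R·M0+t = (-0.26103, +0.32842, +1.23957); u = 875.9·(-0.26103)/1.23957 + 328.2 = 143.7542, v = 823.6·(+0.32842)/1.23957 + 253.6 = 471.8080
M1: Pc = R·M1+t = (-0.12833, +0.22986, +1.25489); u = 875.9·(-0.12833)/1.25489 + 328.2 = 238.6253, v = 823.6·(+0.22986)/1.25489 + 253.6 = 404.4587
M2: Pc = R·M2+t = (-0.22537, +0.10818, +1.31263); u = 875.9·(-0.22537)/1.31263 + 328.2 = 177.8115, v = 823.6·(+0.10818)/1.31263 + 253.6 = 321.4792
M3: Pc = R·M3+t = (-0.35807, +0.20674, +1.29731); u = 875.9·(-0.35807)/1.29731 + 328.2 = 86.4449, v = 823.6·(+0.20674)/1.29731 + 253.6 = 384.8506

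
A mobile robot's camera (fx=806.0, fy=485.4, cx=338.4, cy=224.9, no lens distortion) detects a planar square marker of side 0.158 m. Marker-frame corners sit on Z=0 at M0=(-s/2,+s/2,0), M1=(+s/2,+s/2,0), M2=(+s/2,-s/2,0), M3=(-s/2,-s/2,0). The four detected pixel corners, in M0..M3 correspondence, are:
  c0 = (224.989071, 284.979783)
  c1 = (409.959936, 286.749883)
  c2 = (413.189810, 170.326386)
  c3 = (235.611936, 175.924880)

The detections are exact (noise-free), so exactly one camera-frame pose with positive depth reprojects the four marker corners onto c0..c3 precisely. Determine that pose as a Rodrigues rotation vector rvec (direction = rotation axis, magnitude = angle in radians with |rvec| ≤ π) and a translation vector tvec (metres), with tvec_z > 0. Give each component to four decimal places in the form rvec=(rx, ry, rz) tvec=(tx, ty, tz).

Intrinsics K: fx=806.0, fy=485.4, cx=338.4, cy=224.9
Marker side s = 0.158 m; corners in marker frame (Z=0):
  M0 = (-0.0790, +0.0790, 0)
  M1 = (+0.0790, +0.0790, 0)
  M2 = (+0.0790, -0.0790, 0)
  M3 = (-0.0790, -0.0790, 0)
Detected image corners:
  c0 = (224.989071, 284.979783) px
  c1 = (409.959936, 286.749883) px
  c2 = (413.189810, 170.326386) px
  c3 = (235.611936, 175.924880) px
Planar DLT: solve 8×8 A·h = b for H (H[2,2]=1):
  H  [+1012.54400 -132.58215 +318.01735]
  H  [-108.62318 +649.86242 +228.30621]
  H  [-0.41832 -0.27411 +1.00000]
B = K⁻¹H; ‖b₁‖=1.492047, ‖b₂‖=1.492047; λ = 2/(‖b₁‖+‖b₂‖) = 0.670220, sign → tz>0 ⇒ λ=+0.670220
r₁ = λ·B[:,0] = (+0.95968,-0.02008,-0.28037); r₂ = λ·B[:,1] = (-0.03312,+0.98242,-0.18371)
r₃ = r₁×r₂ = (+0.27913,+0.18559,+0.94215); SVD([r₁ r₂ r₃]) → R = UVᵀ:
  R  [+0.95968 -0.03312 +0.27913]
  R  [-0.02008 +0.98242 +0.18559]
  R  [-0.28037 -0.18371 +0.94215]
t = (-0.01695, +0.00470, +0.67022) m
tr R = 2.884253; θ = arccos((tr R − 1)/2) = 0.341879 rad = 19.588°
axis k = ((R−Rᵀ)₃₂, (R−Rᵀ)₁₃, (R−Rᵀ)₂₁) / (2 sinθ) = (-0.550773, +0.834429, +0.019442)
rvec = θ·k = (-0.188297, +0.285273, +0.006647)

rvec=(-0.1883, 0.2853, 0.0066) tvec=(-0.0169, 0.0047, 0.6702)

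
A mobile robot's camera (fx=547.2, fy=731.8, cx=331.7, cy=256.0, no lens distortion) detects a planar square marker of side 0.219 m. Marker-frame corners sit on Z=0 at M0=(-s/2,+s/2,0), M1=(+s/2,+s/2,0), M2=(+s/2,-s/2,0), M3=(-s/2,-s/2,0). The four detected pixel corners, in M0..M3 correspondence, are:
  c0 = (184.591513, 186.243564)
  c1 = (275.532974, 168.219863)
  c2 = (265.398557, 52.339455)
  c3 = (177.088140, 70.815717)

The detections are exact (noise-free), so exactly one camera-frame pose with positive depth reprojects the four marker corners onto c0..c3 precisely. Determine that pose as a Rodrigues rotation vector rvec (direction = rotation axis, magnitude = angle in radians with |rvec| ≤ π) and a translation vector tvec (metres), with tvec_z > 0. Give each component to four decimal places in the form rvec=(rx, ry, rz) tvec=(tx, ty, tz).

rvec=(-0.1678, 0.0622, -0.1357) tvec=(-0.2544, -0.2458, 1.3095)

Intrinsics K: fx=547.2, fy=731.8, cx=331.7, cy=256.0
Marker side s = 0.219 m; corners in marker frame (Z=0):
  M0 = (-0.1095, +0.1095, 0)
  M1 = (+0.1095, +0.1095, 0)
  M2 = (+0.1095, -0.1095, 0)
  M3 = (-0.1095, -0.1095, 0)
Detected image corners:
  c0 = (184.591513, 186.243564) px
  c1 = (275.532974, 168.219863) px
  c2 = (265.398557, 52.339455) px
  c3 = (177.088140, 70.815717) px
Planar DLT: solve 8×8 A·h = b for H (H[2,2]=1):
  H  [+400.49487 +10.84918 +225.40136]
  H  [-87.93590 +512.54254 +118.61820]
  H  [-0.03842 -0.13026 +1.00000]
B = K⁻¹H; ‖b₁‖=0.763661, ‖b₂‖=0.763661; λ = 2/(‖b₁‖+‖b₂‖) = 1.309482, sign → tz>0 ⇒ λ=+1.309482
r₁ = λ·B[:,0] = (+0.98891,-0.13975,-0.05031); r₂ = λ·B[:,1] = (+0.12936,+0.97682,-0.17058)
r₃ = r₁×r₂ = (+0.07299,+0.16218,+0.98406); SVD([r₁ r₂ r₃]) → R = UVᵀ:
  R  [+0.98891 +0.12936 +0.07299]
  R  [-0.13975 +0.97682 +0.16218]
  R  [-0.05031 -0.17058 +0.98406]
t = (-0.25438, -0.24583, +1.30948) m
tr R = 2.949781; θ = arccos((tr R − 1)/2) = 0.224567 rad = 12.867°
axis k = ((R−Rᵀ)₃₂, (R−Rᵀ)₁₃, (R−Rᵀ)₂₁) / (2 sinθ) = (-0.747149, +0.276852, -0.604253)
rvec = θ·k = (-0.167785, +0.062172, -0.135695)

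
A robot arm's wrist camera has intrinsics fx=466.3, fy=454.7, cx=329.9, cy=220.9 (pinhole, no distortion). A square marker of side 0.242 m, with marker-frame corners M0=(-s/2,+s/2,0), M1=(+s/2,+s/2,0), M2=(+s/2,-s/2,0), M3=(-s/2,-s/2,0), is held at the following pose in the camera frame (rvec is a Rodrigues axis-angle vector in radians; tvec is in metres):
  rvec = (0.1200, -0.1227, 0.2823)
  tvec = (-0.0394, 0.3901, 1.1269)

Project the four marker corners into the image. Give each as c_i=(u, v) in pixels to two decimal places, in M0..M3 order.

c0=(251.33, 412.43) c1=(346.64, 432.62) c2=(375.38, 344.45) c3=(278.82, 321.14)

Intrinsics K: fx=466.3, fy=454.7, cx=329.9, cy=220.9
Marker side s = 0.242 m; corners in marker frame (Z=0):
  M0 = (-0.1210, +0.1210, 0)
  M1 = (+0.1210, +0.1210, 0)
  M2 = (+0.1210, -0.1210, 0)
  M3 = (-0.1210, -0.1210, 0)
rvec = (0.1200, -0.1227, 0.2823), |rvec| = θ = 0.33038 rad = 18.929°
Rodrigues: sinθ=0.32440, 1−cosθ=0.05408; R = I + sinθ·[k]× + (1−cosθ)·[k]×²:
    [+0.95306 -0.28449 -0.10370]
    [+0.26990 +0.95338 -0.13499]
    [+0.13726 +0.10067 +0.98541]
t = (-0.0394, 0.3901, 1.1269) m
M0: Pc = R·M0+t = (-0.18914, +0.47280, +1.12247); u = 466.3·(-0.18914)/1.12247 + 329.9 = 251.3259, v = 454.7·(+0.47280)/1.12247 + 220.9 = 412.4262
M1: Pc = R·M1+t = (+0.04150, +0.53812, +1.15569); u = 466.3·(+0.04150)/1.15569 + 329.9 = 346.6431, v = 454.7·(+0.53812)/1.15569 + 220.9 = 432.6191
M2: Pc = R·M2+t = (+0.11034, +0.30740, +1.13133); u = 466.3·(+0.11034)/1.13133 + 329.9 = 375.3800, v = 454.7·(+0.30740)/1.13133 + 220.9 = 344.4487
M3: Pc = R·M3+t = (-0.12030, +0.24208, +1.09811); u = 466.3·(-0.12030)/1.09811 + 329.9 = 278.8174, v = 454.7·(+0.24208)/1.09811 + 220.9 = 321.1407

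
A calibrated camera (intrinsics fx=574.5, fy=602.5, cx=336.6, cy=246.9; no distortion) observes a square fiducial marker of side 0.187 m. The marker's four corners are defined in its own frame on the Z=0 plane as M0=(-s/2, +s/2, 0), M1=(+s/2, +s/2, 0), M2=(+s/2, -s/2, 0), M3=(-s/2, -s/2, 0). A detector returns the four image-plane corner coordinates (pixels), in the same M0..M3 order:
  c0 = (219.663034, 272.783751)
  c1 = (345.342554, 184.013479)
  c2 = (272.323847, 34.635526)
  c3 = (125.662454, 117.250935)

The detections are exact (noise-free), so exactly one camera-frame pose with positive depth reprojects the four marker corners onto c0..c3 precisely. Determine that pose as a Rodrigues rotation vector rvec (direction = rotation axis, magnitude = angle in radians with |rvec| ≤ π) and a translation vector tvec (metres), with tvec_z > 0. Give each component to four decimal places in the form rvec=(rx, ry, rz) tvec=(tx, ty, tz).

Intrinsics K: fx=574.5, fy=602.5, cx=336.6, cy=246.9
Marker side s = 0.187 m; corners in marker frame (Z=0):
  M0 = (-0.0935, +0.0935, 0)
  M1 = (+0.0935, +0.0935, 0)
  M2 = (+0.0935, -0.0935, 0)
  M3 = (-0.0935, -0.0935, 0)
Detected image corners:
  c0 = (219.663034, 272.783751) px
  c1 = (345.342554, 184.013479) px
  c2 = (272.323847, 34.635526) px
  c3 = (125.662454, 117.250935) px
Planar DLT: solve 8×8 A·h = b for H (H[2,2]=1):
  H  [+847.05732 +567.74367 +245.97047]
  H  [-382.19990 +892.75404 +153.81351]
  H  [+0.50497 +0.51430 +1.00000]
B = K⁻¹H; ‖b₁‖=1.533549, ‖b₂‖=1.533549; λ = 2/(‖b₁‖+‖b₂‖) = 0.652082, sign → tz>0 ⇒ λ=+0.652082
r₁ = λ·B[:,0] = (+0.76852,-0.54859,+0.32928); r₂ = λ·B[:,1] = (+0.44792,+0.82879,+0.33537)
r₃ = r₁×r₂ = (-0.45689,-0.11024,+0.88267); SVD([r₁ r₂ r₃]) → R = UVᵀ:
  R  [+0.76852 +0.44792 -0.45689]
  R  [-0.54859 +0.82879 -0.11024]
  R  [+0.32928 +0.33537 +0.88267]
t = (-0.10287, -0.10075, +0.65208) m
tr R = 2.479979; θ = arccos((tr R − 1)/2) = 0.737742 rad = 42.269°
axis k = ((R−Rᵀ)₃₂, (R−Rᵀ)₁₃, (R−Rᵀ)₂₁) / (2 sinθ) = (+0.331249, -0.584408, -0.740770)
rvec = θ·k = (+0.244376, -0.431143, -0.546497)

rvec=(0.2444, -0.4311, -0.5465) tvec=(-0.1029, -0.1007, 0.6521)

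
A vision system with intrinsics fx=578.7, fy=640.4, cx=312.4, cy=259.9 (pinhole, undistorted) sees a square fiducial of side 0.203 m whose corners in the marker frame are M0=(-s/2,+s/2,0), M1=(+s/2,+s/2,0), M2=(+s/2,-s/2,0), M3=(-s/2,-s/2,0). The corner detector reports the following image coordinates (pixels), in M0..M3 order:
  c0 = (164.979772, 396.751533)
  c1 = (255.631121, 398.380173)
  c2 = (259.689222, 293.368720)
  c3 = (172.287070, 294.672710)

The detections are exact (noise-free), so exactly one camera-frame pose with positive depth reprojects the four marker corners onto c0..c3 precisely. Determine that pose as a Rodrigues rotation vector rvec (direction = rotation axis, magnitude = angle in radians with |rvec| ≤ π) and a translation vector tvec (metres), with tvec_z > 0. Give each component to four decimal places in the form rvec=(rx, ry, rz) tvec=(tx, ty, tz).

Intrinsics K: fx=578.7, fy=640.4, cx=312.4, cy=259.9
Marker side s = 0.203 m; corners in marker frame (Z=0):
  M0 = (-0.1015, +0.1015, 0)
  M1 = (+0.1015, +0.1015, 0)
  M2 = (+0.1015, -0.1015, 0)
  M3 = (-0.1015, -0.1015, 0)
Detected image corners:
  c0 = (164.979772, 396.751533) px
  c1 = (255.631121, 398.380173) px
  c2 = (259.689222, 293.368720) px
  c3 = (172.287070, 294.672710) px
Planar DLT: solve 8×8 A·h = b for H (H[2,2]=1):
  H  [+408.72730 -68.32200 +212.57219]
  H  [-47.48095 +444.73020 +344.80067]
  H  [-0.13922 -0.18867 +1.00000]
B = K⁻¹H; ‖b₁‖=0.793943, ‖b₂‖=0.793943; λ = 2/(‖b₁‖+‖b₂‖) = 1.259536, sign → tz>0 ⇒ λ=+1.259536
r₁ = λ·B[:,0] = (+0.98425,-0.02222,-0.17536); r₂ = λ·B[:,1] = (-0.02042,+0.97114,-0.23764)
r₃ = r₁×r₂ = (+0.17557,+0.23748,+0.95539); SVD([r₁ r₂ r₃]) → R = UVᵀ:
  R  [+0.98425 -0.02042 +0.17557]
  R  [-0.02222 +0.97114 +0.23748]
  R  [-0.17536 -0.23764 +0.95539]
t = (-0.21727, +0.16698, +1.25954) m
tr R = 2.910786; θ = arccos((tr R − 1)/2) = 0.299809 rad = 17.178°
axis k = ((R−Rᵀ)₃₂, (R−Rᵀ)₁₃, (R−Rᵀ)₂₁) / (2 sinθ) = (-0.804372, +0.594118, -0.003052)
rvec = θ·k = (-0.241158, +0.178122, -0.000915)

rvec=(-0.2412, 0.1781, -0.0009) tvec=(-0.2173, 0.1670, 1.2595)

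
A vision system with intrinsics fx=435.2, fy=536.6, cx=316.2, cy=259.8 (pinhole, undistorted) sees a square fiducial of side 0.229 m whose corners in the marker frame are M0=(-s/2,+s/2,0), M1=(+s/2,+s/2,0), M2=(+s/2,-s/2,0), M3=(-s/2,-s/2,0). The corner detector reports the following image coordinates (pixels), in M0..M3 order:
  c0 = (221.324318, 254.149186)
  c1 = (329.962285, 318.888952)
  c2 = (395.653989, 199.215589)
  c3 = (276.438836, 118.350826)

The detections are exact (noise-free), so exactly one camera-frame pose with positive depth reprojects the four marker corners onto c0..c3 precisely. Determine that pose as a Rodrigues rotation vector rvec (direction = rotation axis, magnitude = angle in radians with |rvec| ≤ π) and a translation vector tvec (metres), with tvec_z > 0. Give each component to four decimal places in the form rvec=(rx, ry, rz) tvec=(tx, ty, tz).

rvec=(0.4710, -0.0836, 0.4996) tvec=(-0.0188, -0.0464, 0.7731)

Intrinsics K: fx=435.2, fy=536.6, cx=316.2, cy=259.8
Marker side s = 0.229 m; corners in marker frame (Z=0):
  M0 = (-0.1145, +0.1145, 0)
  M1 = (+0.1145, +0.1145, 0)
  M2 = (+0.1145, -0.1145, 0)
  M3 = (-0.1145, -0.1145, 0)
Detected image corners:
  c0 = (221.324318, 254.149186) px
  c1 = (329.962285, 318.888952) px
  c2 = (395.653989, 199.215589) px
  c3 = (276.438836, 118.350826) px
Planar DLT: solve 8×8 A·h = b for H (H[2,2]=1):
  H  [+571.28125 -100.55064 +305.59578]
  H  [+370.50011 +676.10154 +227.59413]
  H  [+0.24588 +0.53579 +1.00000]
B = K⁻¹H; ‖b₁‖=1.293449, ‖b₂‖=1.293449; λ = 2/(‖b₁‖+‖b₂‖) = 0.773127, sign → tz>0 ⇒ λ=+0.773127
r₁ = λ·B[:,0] = (+0.87675,+0.44177,+0.19010); r₂ = λ·B[:,1] = (-0.47959,+0.77356,+0.41423)
r₃ = r₁×r₂ = (+0.03594,-0.45435,+0.89010); SVD([r₁ r₂ r₃]) → R = UVᵀ:
  R  [+0.87675 -0.47959 +0.03594]
  R  [+0.44177 +0.77356 -0.45435]
  R  [+0.19010 +0.41423 +0.89010]
t = (-0.01884, -0.04640, +0.77313) m
tr R = 2.540415; θ = arccos((tr R − 1)/2) = 0.691630 rad = 39.627°
axis k = ((R−Rᵀ)₃₂, (R−Rᵀ)₁₃, (R−Rᵀ)₂₁) / (2 sinθ) = (+0.680930, -0.120850, +0.722309)
rvec = θ·k = (+0.470951, -0.083584, +0.499570)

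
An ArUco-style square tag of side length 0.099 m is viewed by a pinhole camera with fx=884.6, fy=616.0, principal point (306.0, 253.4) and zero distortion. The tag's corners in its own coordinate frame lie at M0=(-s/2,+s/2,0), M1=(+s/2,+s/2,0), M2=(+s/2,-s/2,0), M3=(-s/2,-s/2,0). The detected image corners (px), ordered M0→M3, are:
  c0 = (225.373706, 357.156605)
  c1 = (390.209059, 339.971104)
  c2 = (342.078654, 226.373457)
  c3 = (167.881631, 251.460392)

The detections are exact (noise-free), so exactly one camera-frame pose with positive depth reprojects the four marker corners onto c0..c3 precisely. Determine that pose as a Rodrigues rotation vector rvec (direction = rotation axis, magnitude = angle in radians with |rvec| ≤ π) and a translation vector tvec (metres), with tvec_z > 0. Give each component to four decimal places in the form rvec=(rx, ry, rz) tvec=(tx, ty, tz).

rvec=(0.4056, 0.2455, -0.2447) tvec=(-0.0142, 0.0334, 0.4827)

Intrinsics K: fx=884.6, fy=616.0, cx=306.0, cy=253.4
Marker side s = 0.099 m; corners in marker frame (Z=0):
  M0 = (-0.0495, +0.0495, 0)
  M1 = (+0.0495, +0.0495, 0)
  M2 = (+0.0495, -0.0495, 0)
  M3 = (-0.0495, -0.0495, 0)
Detected image corners:
  c0 = (225.373706, 357.156605) px
  c1 = (390.209059, 339.971104) px
  c2 = (342.078654, 226.373457) px
  c3 = (167.881631, 251.460392) px
Planar DLT: solve 8×8 A·h = b for H (H[2,2]=1):
  H  [+1545.87799 +743.08665 +279.89787]
  H  [-383.93979 +1323.80320 +296.05515]
  H  [-0.58523 +0.74016 +1.00000]
B = K⁻¹H; ‖b₁‖=2.071538, ‖b₂‖=2.071538; λ = 2/(‖b₁‖+‖b₂‖) = 0.482733, sign → tz>0 ⇒ λ=+0.482733
r₁ = λ·B[:,0] = (+0.94132,-0.18466,-0.28251); r₂ = λ·B[:,1] = (+0.28191,+0.89043,+0.35730)
r₃ = r₁×r₂ = (+0.18557,-0.41598,+0.89024); SVD([r₁ r₂ r₃]) → R = UVᵀ:
  R  [+0.94132 +0.28191 +0.18557]
  R  [-0.18466 +0.89043 -0.41598]
  R  [-0.28251 +0.35730 +0.89024]
t = (-0.01424, +0.03343, +0.48273) m
tr R = 2.721991; θ = arccos((tr R − 1)/2) = 0.533573 rad = 30.571°
axis k = ((R−Rᵀ)₃₂, (R−Rᵀ)₁₃, (R−Rᵀ)₂₁) / (2 sinθ) = (+0.760181, +0.460155, -0.458674)
rvec = θ·k = (+0.405612, +0.245526, -0.244736)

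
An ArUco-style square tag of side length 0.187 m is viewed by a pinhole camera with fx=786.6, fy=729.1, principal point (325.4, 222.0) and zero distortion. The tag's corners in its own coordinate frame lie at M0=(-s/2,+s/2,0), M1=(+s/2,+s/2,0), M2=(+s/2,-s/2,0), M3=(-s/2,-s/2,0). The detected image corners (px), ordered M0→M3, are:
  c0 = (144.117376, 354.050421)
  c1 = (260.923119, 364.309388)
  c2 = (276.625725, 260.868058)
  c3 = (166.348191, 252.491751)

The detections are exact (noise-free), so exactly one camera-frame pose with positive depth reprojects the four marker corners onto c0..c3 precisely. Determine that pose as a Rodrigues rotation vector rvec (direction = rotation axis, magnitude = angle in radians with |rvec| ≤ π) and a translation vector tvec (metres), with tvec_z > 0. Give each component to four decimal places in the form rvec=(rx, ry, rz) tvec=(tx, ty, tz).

Intrinsics K: fx=786.6, fy=729.1, cx=325.4, cy=222.0
Marker side s = 0.187 m; corners in marker frame (Z=0):
  M0 = (-0.0935, +0.0935, 0)
  M1 = (+0.0935, +0.0935, 0)
  M2 = (+0.0935, -0.0935, 0)
  M3 = (-0.0935, -0.0935, 0)
Detected image corners:
  c0 = (144.117376, 354.050421) px
  c1 = (260.923119, 364.309388) px
  c2 = (276.625725, 260.868058) px
  c3 = (166.348191, 252.491751) px
Planar DLT: solve 8×8 A·h = b for H (H[2,2]=1):
  H  [+591.97887 -169.17456 +211.91906]
  H  [+28.36171 +449.85714 +306.37100]
  H  [-0.06922 -0.31903 +1.00000]
B = K⁻¹H; ‖b₁‖=0.786565, ‖b₂‖=0.786565; λ = 2/(‖b₁‖+‖b₂‖) = 1.271351, sign → tz>0 ⇒ λ=+1.271351
r₁ = λ·B[:,0] = (+0.99320,+0.07625,-0.08800); r₂ = λ·B[:,1] = (-0.10564,+0.90793,-0.40560)
r₃ = r₁×r₂ = (+0.04897,+0.41214,+0.90981); SVD([r₁ r₂ r₃]) → R = UVᵀ:
  R  [+0.99320 -0.10564 +0.04897]
  R  [+0.07625 +0.90793 +0.41214]
  R  [-0.08800 -0.40560 +0.90981]
t = (-0.18341, +0.14712, +1.27135) m
tr R = 2.810929; θ = arccos((tr R − 1)/2) = 0.438324 rad = 25.114°
axis k = ((R−Rᵀ)₃₂, (R−Rᵀ)₁₃, (R−Rᵀ)₂₁) / (2 sinθ) = (-0.963350, +0.161369, +0.214284)
rvec = θ·k = (-0.422259, +0.070732, +0.093926)

rvec=(-0.4223, 0.0707, 0.0939) tvec=(-0.1834, 0.1471, 1.2714)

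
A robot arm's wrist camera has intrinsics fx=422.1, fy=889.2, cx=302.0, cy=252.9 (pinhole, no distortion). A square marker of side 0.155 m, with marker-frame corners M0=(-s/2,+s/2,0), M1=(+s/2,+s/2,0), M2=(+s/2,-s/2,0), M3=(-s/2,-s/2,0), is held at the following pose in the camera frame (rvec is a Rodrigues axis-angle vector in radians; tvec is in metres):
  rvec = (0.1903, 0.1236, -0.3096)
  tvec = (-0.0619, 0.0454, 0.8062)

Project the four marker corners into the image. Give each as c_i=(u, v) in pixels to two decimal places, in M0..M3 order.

c0=(245.68, 403.13) c1=(320.64, 357.88) c2=(295.00, 196.53) c3=(218.38, 247.89)

Intrinsics K: fx=422.1, fy=889.2, cx=302.0, cy=252.9
Marker side s = 0.155 m; corners in marker frame (Z=0):
  M0 = (-0.0775, +0.0775, 0)
  M1 = (+0.0775, +0.0775, 0)
  M2 = (+0.0775, -0.0775, 0)
  M3 = (-0.0775, -0.0775, 0)
rvec = (0.1903, 0.1236, -0.3096), |rvec| = θ = 0.38385 rad = 21.993°
Rodrigues: sinθ=0.37450, 1−cosθ=0.07277; R = I + sinθ·[k]× + (1−cosθ)·[k]×²:
    [+0.94511 +0.31367 +0.09149]
    [-0.29044 +0.93477 -0.20456]
    [-0.14969 +0.16676 +0.97457]
t = (-0.0619, 0.0454, 0.8062) m
M0: Pc = R·M0+t = (-0.11084, +0.14035, +0.83072); u = 422.1·(-0.11084)/0.83072 + 302.0 = 245.6826, v = 889.2·(+0.14035)/0.83072 + 252.9 = 403.1334
M1: Pc = R·M1+t = (+0.03566, +0.09534, +0.80752); u = 422.1·(+0.03566)/0.80752 + 302.0 = 320.6376, v = 889.2·(+0.09534)/0.80752 + 252.9 = 357.8789
M2: Pc = R·M2+t = (-0.01296, -0.04955, +0.78168); u = 422.1·(-0.01296)/0.78168 + 302.0 = 295.0000, v = 889.2·(-0.04955)/0.78168 + 252.9 = 196.5298
M3: Pc = R·M3+t = (-0.15946, -0.00454, +0.80488); u = 422.1·(-0.15946)/0.80488 + 302.0 = 218.3769, v = 889.2·(-0.00454)/0.80488 + 252.9 = 247.8886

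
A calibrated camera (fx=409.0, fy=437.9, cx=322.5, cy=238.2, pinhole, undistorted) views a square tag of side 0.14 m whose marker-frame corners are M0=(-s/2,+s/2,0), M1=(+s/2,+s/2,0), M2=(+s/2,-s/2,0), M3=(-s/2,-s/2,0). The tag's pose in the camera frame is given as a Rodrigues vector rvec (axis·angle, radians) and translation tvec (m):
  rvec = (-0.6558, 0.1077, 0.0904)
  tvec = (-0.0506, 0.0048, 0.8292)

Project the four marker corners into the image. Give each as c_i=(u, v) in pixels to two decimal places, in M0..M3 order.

Intrinsics K: fx=409.0, fy=437.9, cx=322.5, cy=238.2
Marker side s = 0.14 m; corners in marker frame (Z=0):
  M0 = (-0.0700, +0.0700, 0)
  M1 = (+0.0700, +0.0700, 0)
  M2 = (+0.0700, -0.0700, 0)
  M3 = (-0.0700, -0.0700, 0)
rvec = (-0.6558, 0.1077, 0.0904), |rvec| = θ = 0.67070 rad = 38.429°
Rodrigues: sinθ=0.62154, 1−cosθ=0.21662; R = I + sinθ·[k]× + (1−cosθ)·[k]×²:
    [+0.99048 -0.11778 +0.07126]
    [+0.04976 +0.78897 +0.61241]
    [-0.12835 -0.60304 +0.78732]
t = (-0.0506, 0.0048, 0.8292) m
M0: Pc = R·M0+t = (-0.12818, +0.05654, +0.79597); u = 409.0·(-0.12818)/0.79597 + 322.5 = 256.6372, v = 437.9·(+0.05654)/0.79597 + 238.2 = 269.3077
M1: Pc = R·M1+t = (+0.01049, +0.06351, +0.77800); u = 409.0·(+0.01049)/0.77800 + 322.5 = 328.0140, v = 437.9·(+0.06351)/0.77800 + 238.2 = 273.9474
M2: Pc = R·M2+t = (+0.02698, -0.04694, +0.86243); u = 409.0·(+0.02698)/0.86243 + 322.5 = 335.2943, v = 437.9·(-0.04694)/0.86243 + 238.2 = 214.3638
M3: Pc = R·M3+t = (-0.11169, -0.05391, +0.88040); u = 409.0·(-0.11169)/0.88040 + 322.5 = 270.6136, v = 437.9·(-0.05391)/0.88040 + 238.2 = 211.3851

c0=(256.64, 269.31) c1=(328.01, 273.95) c2=(335.29, 214.36) c3=(270.61, 211.39)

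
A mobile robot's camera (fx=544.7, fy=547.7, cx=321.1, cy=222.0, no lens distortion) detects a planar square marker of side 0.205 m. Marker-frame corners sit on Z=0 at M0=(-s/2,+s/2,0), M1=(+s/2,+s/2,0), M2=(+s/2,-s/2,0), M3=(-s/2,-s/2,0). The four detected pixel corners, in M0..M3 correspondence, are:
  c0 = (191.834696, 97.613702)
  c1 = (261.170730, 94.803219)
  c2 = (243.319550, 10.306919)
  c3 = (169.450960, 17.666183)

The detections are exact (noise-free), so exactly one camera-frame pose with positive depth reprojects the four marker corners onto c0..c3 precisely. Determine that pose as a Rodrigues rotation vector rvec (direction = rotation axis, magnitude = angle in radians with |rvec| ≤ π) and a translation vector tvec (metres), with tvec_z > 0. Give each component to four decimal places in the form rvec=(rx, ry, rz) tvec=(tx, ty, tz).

Intrinsics K: fx=544.7, fy=547.7, cx=321.1, cy=222.0
Marker side s = 0.205 m; corners in marker frame (Z=0):
  M0 = (-0.1025, +0.1025, 0)
  M1 = (+0.1025, +0.1025, 0)
  M2 = (+0.1025, -0.1025, 0)
  M3 = (-0.1025, -0.1025, 0)
Detected image corners:
  c0 = (191.834696, 97.613702) px
  c1 = (261.170730, 94.803219) px
  c2 = (243.319550, 10.306919) px
  c3 = (169.450960, 17.666183) px
Planar DLT: solve 8×8 A·h = b for H (H[2,2]=1):
  H  [+295.49993 +180.23846 +215.92923]
  H  [-37.95533 +421.63143 +56.75477]
  H  [-0.24649 +0.37804 +1.00000]
B = K⁻¹H; ‖b₁‖=0.731281, ‖b₂‖=0.731281; λ = 2/(‖b₁‖+‖b₂‖) = 1.367464, sign → tz>0 ⇒ λ=+1.367464
r₁ = λ·B[:,0] = (+0.94055,+0.04186,-0.33707); r₂ = λ·B[:,1] = (+0.14774,+0.84316,+0.51696)
r₃ = r₁×r₂ = (+0.30584,-0.53603,+0.78685); SVD([r₁ r₂ r₃]) → R = UVᵀ:
  R  [+0.94055 +0.14774 +0.30584]
  R  [+0.04186 +0.84316 -0.53603]
  R  [-0.33707 +0.51696 +0.78685]
t = (-0.26403, -0.41257, +1.36746) m
tr R = 2.570567; θ = arccos((tr R − 1)/2) = 0.667643 rad = 38.253°
axis k = ((R−Rᵀ)₃₂, (R−Rᵀ)₁₃, (R−Rᵀ)₂₁) / (2 sinθ) = (+0.850367, +0.519197, -0.085506)
rvec = θ·k = (+0.567741, +0.346638, -0.057088)

rvec=(0.5677, 0.3466, -0.0571) tvec=(-0.2640, -0.4126, 1.3675)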